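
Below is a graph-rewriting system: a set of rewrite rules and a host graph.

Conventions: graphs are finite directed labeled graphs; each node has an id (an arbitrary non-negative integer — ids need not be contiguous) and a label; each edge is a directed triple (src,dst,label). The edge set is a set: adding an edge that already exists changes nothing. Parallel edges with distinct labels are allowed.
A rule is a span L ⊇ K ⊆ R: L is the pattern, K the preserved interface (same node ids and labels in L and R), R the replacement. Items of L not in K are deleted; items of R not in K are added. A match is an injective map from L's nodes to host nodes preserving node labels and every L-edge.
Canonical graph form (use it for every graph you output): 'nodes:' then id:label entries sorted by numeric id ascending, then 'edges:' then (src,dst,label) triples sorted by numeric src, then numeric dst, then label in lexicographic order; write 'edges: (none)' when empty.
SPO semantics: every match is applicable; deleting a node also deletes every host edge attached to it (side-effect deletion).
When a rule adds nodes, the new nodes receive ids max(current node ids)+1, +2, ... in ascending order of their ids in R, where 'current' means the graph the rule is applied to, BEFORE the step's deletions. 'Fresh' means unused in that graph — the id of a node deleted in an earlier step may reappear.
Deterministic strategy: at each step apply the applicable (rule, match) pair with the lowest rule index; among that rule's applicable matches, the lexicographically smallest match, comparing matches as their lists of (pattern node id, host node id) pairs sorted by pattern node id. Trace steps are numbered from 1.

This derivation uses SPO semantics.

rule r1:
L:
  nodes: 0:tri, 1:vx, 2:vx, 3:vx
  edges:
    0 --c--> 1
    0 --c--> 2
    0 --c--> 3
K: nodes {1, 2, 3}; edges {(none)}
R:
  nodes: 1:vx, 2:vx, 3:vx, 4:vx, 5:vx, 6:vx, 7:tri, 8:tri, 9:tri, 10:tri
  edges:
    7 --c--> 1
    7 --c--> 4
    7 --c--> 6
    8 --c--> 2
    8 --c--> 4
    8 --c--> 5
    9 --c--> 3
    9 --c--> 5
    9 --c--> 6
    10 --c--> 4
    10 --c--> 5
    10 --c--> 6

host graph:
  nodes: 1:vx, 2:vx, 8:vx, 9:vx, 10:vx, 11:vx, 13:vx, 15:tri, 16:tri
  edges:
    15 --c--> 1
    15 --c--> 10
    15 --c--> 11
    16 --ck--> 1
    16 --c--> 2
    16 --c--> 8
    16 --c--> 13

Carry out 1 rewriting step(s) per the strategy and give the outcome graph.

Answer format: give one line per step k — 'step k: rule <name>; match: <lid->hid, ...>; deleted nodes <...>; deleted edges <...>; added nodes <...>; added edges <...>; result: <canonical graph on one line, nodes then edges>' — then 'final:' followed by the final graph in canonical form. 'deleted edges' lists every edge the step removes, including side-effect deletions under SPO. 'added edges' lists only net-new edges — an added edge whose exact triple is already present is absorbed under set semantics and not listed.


step 1: rule r1; match: 0->15, 1->1, 2->10, 3->11; deleted nodes 15; deleted edges (15,1,c); (15,10,c); (15,11,c); added nodes 17, 18, 19, 20, 21, 22, 23; added edges (20,1,c); (20,17,c); (20,19,c); (21,10,c); (21,17,c); (21,18,c); (22,11,c); (22,18,c); (22,19,c); (23,17,c); (23,18,c); (23,19,c); result: nodes: 1:vx, 2:vx, 8:vx, 9:vx, 10:vx, 11:vx, 13:vx, 16:tri, 17:vx, 18:vx, 19:vx, 20:tri, 21:tri, 22:tri, 23:tri edges: (16,1,ck); (16,2,c); (16,8,c); (16,13,c); (20,1,c); (20,17,c); (20,19,c); (21,10,c); (21,17,c); (21,18,c); (22,11,c); (22,18,c); (22,19,c); (23,17,c); (23,18,c); (23,19,c)
final:
nodes: 1:vx, 2:vx, 8:vx, 9:vx, 10:vx, 11:vx, 13:vx, 16:tri, 17:vx, 18:vx, 19:vx, 20:tri, 21:tri, 22:tri, 23:tri
edges: (16,1,ck); (16,2,c); (16,8,c); (16,13,c); (20,1,c); (20,17,c); (20,19,c); (21,10,c); (21,17,c); (21,18,c); (22,11,c); (22,18,c); (22,19,c); (23,17,c); (23,18,c); (23,19,c)


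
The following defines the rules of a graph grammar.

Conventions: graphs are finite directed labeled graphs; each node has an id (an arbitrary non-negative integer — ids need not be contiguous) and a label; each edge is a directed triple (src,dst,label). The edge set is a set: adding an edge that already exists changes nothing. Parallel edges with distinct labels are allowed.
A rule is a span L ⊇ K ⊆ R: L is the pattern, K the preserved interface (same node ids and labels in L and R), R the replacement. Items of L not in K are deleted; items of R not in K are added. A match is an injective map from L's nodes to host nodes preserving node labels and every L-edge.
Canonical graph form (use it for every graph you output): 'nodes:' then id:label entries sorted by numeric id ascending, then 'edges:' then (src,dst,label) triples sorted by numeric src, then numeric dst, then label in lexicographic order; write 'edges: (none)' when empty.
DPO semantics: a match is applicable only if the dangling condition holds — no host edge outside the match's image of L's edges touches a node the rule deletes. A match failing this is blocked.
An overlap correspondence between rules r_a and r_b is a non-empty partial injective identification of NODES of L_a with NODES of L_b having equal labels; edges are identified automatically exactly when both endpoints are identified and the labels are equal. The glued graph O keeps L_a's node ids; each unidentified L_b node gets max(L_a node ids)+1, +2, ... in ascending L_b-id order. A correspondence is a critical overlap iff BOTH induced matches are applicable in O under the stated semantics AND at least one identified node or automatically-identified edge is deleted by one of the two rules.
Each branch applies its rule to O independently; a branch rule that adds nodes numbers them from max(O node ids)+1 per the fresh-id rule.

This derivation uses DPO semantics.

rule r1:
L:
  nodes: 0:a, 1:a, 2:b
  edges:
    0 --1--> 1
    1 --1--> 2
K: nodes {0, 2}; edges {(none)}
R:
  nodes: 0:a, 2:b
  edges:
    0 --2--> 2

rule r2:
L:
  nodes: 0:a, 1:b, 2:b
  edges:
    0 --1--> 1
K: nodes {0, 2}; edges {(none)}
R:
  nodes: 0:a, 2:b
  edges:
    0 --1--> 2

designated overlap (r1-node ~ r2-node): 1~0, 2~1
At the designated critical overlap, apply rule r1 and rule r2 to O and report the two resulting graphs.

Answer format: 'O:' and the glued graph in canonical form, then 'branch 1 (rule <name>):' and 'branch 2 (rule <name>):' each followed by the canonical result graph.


O:
nodes: 0:a, 1:a, 2:b, 3:b
edges: (0,1,1); (1,2,1)
branch 1 (rule r1):
nodes: 0:a, 2:b, 3:b
edges: (0,2,2)
branch 2 (rule r2):
nodes: 0:a, 1:a, 3:b
edges: (0,1,1); (1,3,1)


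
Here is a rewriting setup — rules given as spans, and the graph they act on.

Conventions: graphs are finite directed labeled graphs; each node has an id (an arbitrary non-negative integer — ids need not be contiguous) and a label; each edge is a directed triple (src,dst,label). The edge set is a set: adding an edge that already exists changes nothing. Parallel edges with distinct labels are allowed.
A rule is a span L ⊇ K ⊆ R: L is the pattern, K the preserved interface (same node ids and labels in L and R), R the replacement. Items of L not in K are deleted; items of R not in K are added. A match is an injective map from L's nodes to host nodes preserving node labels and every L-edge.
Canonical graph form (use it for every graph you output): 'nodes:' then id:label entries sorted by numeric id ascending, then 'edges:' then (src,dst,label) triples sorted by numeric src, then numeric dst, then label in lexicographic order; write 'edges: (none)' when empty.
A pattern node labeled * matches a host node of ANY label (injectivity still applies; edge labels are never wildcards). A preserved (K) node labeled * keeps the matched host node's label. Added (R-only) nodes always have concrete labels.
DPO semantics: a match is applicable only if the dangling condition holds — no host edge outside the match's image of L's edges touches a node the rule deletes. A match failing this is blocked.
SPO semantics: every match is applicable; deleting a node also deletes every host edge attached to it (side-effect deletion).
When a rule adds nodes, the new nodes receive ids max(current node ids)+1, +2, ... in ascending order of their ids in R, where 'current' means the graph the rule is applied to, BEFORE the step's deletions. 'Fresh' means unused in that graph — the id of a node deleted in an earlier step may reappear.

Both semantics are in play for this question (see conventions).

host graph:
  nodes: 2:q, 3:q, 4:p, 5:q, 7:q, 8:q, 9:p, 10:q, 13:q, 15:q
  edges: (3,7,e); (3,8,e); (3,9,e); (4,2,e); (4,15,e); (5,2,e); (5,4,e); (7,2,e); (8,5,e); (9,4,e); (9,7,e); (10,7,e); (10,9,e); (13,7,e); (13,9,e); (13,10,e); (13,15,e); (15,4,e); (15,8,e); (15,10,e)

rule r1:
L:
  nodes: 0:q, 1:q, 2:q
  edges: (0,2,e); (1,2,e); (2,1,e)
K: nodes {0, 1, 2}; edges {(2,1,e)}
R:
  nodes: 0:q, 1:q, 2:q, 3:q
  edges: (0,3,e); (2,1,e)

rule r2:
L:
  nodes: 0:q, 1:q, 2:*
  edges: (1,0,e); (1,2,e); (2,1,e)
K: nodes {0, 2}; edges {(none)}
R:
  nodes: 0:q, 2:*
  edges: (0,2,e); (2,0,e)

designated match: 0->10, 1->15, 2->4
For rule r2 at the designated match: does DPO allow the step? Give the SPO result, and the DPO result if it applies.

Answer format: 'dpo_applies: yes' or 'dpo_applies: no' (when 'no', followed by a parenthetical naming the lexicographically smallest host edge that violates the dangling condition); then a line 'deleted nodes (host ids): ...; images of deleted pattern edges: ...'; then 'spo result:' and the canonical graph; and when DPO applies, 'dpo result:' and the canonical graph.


dpo_applies: no
(the rule deletes node 15, which keeps host edge (13,15,e) outside the match image — the dangling condition fails, DPO blocks; SPO proceeds and side-deletes such edges)
deleted nodes (host ids): 15; images of deleted pattern edges: (4,15,e); (15,4,e); (15,10,e)
spo result:
nodes: 2:q, 3:q, 4:p, 5:q, 7:q, 8:q, 9:p, 10:q, 13:q
edges: (3,7,e); (3,8,e); (3,9,e); (4,2,e); (4,10,e); (5,2,e); (5,4,e); (7,2,e); (8,5,e); (9,4,e); (9,7,e); (10,4,e); (10,7,e); (10,9,e); (13,7,e); (13,9,e); (13,10,e)


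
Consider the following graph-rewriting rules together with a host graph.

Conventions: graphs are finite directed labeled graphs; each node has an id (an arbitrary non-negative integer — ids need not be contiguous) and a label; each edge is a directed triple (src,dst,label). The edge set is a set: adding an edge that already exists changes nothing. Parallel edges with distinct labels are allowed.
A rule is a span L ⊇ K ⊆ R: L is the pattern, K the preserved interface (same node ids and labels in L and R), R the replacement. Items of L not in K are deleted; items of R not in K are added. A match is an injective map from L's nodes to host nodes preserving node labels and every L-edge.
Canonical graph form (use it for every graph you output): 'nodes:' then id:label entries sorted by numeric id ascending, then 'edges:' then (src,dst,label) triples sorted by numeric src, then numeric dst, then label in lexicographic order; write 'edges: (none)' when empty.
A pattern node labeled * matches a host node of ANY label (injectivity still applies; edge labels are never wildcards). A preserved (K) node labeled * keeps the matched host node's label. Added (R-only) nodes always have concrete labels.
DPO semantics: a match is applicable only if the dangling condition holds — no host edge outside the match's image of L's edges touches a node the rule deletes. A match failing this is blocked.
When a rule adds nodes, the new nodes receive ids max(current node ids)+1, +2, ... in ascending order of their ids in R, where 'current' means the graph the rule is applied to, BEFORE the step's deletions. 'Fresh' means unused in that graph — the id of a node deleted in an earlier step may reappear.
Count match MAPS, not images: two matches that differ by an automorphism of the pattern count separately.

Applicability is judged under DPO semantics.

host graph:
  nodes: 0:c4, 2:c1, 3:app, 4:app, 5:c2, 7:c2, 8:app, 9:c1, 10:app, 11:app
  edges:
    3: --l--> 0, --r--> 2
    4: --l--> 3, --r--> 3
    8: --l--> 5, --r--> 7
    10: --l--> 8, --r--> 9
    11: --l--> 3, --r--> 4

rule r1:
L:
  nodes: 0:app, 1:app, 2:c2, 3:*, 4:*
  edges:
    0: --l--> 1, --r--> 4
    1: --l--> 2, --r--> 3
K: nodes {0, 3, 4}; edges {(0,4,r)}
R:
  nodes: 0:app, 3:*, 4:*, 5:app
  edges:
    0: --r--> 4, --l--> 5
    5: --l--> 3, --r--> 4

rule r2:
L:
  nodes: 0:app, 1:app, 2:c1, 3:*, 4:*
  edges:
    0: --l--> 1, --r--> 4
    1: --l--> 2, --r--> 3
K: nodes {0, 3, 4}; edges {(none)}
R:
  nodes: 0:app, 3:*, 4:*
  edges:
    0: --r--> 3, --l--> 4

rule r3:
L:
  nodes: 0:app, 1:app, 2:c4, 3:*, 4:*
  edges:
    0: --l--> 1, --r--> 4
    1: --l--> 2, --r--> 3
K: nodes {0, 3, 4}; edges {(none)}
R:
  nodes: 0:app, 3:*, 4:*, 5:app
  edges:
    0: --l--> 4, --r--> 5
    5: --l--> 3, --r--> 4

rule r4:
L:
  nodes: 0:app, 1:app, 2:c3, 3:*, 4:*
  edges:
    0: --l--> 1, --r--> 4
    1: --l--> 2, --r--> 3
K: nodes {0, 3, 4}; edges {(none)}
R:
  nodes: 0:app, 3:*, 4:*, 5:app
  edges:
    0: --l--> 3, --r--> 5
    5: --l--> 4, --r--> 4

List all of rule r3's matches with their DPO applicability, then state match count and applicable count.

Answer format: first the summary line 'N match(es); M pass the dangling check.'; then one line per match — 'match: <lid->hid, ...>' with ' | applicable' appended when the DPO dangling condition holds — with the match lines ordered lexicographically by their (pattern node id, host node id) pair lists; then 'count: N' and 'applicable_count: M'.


1 match(es); 0 pass the dangling check.
match: 0->11, 1->3, 2->0, 3->2, 4->4
count: 1
applicable_count: 0


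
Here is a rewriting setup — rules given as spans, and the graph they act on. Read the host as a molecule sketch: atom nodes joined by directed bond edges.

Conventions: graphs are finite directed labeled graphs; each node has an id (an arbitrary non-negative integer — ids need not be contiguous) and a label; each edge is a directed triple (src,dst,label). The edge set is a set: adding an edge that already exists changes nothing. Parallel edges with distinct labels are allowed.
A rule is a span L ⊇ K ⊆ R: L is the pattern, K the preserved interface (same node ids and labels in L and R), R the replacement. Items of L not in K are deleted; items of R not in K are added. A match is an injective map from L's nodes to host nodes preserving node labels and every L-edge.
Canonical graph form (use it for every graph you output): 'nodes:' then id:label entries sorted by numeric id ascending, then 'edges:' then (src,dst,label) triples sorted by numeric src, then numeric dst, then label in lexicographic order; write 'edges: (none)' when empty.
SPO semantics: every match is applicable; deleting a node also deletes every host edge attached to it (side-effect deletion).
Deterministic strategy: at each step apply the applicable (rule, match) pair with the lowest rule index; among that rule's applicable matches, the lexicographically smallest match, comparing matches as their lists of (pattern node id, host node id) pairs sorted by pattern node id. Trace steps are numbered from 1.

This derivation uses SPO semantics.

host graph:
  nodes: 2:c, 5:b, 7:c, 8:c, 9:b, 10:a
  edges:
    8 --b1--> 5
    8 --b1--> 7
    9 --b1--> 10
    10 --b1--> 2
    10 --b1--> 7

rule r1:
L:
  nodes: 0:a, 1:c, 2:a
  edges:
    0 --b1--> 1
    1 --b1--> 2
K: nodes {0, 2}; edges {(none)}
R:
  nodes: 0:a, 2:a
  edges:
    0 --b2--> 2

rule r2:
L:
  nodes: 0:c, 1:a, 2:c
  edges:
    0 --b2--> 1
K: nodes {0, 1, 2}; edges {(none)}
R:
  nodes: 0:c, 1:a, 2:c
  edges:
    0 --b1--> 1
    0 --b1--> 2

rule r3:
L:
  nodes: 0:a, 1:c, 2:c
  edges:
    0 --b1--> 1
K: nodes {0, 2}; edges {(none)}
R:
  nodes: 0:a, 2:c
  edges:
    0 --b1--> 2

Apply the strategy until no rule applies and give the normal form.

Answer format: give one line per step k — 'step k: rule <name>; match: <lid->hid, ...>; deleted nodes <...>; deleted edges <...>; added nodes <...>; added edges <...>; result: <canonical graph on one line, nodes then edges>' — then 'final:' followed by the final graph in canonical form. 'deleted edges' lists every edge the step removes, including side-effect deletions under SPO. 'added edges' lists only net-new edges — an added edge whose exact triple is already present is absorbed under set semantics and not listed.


step 1: rule r3; match: 0->10, 1->2, 2->7; deleted nodes 2; deleted edges (10,2,b1); added nodes (none); added edges (none); result: nodes: 5:b, 7:c, 8:c, 9:b, 10:a edges: (8,5,b1); (8,7,b1); (9,10,b1); (10,7,b1)
step 2: rule r3; match: 0->10, 1->7, 2->8; deleted nodes 7; deleted edges (8,7,b1); (10,7,b1); added nodes (none); added edges (10,8,b1); result: nodes: 5:b, 8:c, 9:b, 10:a edges: (8,5,b1); (9,10,b1); (10,8,b1)
final:
nodes: 5:b, 8:c, 9:b, 10:a
edges: (8,5,b1); (9,10,b1); (10,8,b1)


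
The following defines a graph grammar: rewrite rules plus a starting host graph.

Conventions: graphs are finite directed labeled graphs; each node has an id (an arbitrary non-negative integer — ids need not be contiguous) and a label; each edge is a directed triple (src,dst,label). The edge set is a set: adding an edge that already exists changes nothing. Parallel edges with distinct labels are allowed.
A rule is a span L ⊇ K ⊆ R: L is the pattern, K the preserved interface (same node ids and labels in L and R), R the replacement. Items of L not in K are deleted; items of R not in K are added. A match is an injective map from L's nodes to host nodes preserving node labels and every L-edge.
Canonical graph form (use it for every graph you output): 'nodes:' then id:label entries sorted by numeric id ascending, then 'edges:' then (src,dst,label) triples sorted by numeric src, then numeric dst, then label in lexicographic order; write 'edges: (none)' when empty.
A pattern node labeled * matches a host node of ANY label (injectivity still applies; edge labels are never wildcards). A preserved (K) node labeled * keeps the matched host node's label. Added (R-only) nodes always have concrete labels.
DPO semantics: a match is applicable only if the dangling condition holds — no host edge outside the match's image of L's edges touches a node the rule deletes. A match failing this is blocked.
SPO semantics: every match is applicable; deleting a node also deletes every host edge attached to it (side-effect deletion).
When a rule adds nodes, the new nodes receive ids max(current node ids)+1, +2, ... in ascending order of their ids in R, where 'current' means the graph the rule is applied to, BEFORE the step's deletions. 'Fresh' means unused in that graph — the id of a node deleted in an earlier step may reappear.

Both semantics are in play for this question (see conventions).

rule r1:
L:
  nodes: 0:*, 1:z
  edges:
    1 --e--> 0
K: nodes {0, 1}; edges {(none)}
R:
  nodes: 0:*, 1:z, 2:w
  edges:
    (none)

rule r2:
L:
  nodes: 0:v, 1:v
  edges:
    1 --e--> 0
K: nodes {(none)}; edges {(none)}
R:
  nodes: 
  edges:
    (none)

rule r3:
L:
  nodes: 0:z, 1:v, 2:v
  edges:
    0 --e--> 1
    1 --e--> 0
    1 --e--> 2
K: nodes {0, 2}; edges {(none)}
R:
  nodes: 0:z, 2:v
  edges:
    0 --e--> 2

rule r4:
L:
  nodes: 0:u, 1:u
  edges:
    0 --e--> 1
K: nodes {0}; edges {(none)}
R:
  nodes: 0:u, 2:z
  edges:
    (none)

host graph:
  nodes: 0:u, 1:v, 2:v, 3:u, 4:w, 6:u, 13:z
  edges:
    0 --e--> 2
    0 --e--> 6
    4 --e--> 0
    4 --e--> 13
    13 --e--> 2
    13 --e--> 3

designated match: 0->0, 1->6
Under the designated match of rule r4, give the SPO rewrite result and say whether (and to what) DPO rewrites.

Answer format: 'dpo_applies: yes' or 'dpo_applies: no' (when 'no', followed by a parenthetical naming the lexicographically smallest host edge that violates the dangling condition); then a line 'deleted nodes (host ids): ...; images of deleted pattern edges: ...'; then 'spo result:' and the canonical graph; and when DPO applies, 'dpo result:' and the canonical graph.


dpo_applies: yes
deleted nodes (host ids): 6; images of deleted pattern edges: (0,6,e)
spo result:
nodes: 0:u, 1:v, 2:v, 3:u, 4:w, 13:z, 14:z
edges: (0,2,e); (4,0,e); (4,13,e); (13,2,e); (13,3,e)
dpo result:
nodes: 0:u, 1:v, 2:v, 3:u, 4:w, 13:z, 14:z
edges: (0,2,e); (4,0,e); (4,13,e); (13,2,e); (13,3,e)


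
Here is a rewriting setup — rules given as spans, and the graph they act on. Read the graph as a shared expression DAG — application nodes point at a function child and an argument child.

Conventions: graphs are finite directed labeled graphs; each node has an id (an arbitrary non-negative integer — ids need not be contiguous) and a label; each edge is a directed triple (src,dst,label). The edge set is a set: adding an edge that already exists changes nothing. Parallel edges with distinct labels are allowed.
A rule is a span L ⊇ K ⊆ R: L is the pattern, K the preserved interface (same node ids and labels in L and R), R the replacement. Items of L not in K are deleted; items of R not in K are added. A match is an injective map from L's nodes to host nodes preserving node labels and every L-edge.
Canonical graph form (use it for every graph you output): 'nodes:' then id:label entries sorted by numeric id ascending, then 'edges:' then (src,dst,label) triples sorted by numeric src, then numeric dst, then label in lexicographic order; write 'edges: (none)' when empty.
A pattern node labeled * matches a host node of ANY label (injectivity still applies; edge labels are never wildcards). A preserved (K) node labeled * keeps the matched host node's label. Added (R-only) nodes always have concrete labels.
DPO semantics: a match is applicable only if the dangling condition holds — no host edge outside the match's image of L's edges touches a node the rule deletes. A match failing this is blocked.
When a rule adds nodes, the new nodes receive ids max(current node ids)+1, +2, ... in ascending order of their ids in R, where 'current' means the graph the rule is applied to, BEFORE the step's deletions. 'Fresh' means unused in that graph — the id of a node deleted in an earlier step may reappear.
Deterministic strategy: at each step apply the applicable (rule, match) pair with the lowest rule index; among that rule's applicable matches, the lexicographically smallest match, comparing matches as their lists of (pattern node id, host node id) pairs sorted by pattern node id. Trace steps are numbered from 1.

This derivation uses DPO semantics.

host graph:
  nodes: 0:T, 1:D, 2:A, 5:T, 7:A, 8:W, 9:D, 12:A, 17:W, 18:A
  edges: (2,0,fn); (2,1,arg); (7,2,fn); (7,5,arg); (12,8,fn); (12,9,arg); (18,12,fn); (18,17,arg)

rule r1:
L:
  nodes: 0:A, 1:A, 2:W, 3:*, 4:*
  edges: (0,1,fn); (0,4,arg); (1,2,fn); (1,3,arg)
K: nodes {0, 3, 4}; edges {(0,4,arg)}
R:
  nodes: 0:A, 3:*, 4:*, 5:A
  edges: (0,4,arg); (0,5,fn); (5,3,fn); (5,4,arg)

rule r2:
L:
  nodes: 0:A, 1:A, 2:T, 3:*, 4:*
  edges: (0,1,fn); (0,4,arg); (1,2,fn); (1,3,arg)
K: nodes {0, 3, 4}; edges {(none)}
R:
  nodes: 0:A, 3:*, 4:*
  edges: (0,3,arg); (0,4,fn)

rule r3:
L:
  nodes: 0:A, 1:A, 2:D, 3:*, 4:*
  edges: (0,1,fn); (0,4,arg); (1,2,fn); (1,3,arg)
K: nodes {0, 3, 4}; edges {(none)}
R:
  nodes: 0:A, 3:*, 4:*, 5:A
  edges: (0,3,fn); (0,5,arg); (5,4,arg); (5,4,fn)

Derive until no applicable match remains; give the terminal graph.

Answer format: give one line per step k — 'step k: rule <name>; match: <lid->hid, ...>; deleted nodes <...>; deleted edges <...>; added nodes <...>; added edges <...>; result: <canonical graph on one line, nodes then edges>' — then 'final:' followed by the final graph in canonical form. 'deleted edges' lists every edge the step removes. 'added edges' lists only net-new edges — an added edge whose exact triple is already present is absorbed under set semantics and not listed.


step 1: rule r1; match: 0->18, 1->12, 2->8, 3->9, 4->17; deleted nodes 8, 12; deleted edges (12,8,fn); (12,9,arg); (18,12,fn); added nodes 19; added edges (18,19,fn); (19,9,fn); (19,17,arg); result: nodes: 0:T, 1:D, 2:A, 5:T, 7:A, 9:D, 17:W, 18:A, 19:A edges: (2,0,fn); (2,1,arg); (7,2,fn); (7,5,arg); (18,17,arg); (18,19,fn); (19,9,fn); (19,17,arg)
step 2: rule r2; match: 0->7, 1->2, 2->0, 3->1, 4->5; deleted nodes 0, 2; deleted edges (2,0,fn); (2,1,arg); (7,2,fn); (7,5,arg); added nodes (none); added edges (7,1,arg); (7,5,fn); result: nodes: 1:D, 5:T, 7:A, 9:D, 17:W, 18:A, 19:A edges: (7,1,arg); (7,5,fn); (18,17,arg); (18,19,fn); (19,9,fn); (19,17,arg)
final:
nodes: 1:D, 5:T, 7:A, 9:D, 17:W, 18:A, 19:A
edges: (7,1,arg); (7,5,fn); (18,17,arg); (18,19,fn); (19,9,fn); (19,17,arg)


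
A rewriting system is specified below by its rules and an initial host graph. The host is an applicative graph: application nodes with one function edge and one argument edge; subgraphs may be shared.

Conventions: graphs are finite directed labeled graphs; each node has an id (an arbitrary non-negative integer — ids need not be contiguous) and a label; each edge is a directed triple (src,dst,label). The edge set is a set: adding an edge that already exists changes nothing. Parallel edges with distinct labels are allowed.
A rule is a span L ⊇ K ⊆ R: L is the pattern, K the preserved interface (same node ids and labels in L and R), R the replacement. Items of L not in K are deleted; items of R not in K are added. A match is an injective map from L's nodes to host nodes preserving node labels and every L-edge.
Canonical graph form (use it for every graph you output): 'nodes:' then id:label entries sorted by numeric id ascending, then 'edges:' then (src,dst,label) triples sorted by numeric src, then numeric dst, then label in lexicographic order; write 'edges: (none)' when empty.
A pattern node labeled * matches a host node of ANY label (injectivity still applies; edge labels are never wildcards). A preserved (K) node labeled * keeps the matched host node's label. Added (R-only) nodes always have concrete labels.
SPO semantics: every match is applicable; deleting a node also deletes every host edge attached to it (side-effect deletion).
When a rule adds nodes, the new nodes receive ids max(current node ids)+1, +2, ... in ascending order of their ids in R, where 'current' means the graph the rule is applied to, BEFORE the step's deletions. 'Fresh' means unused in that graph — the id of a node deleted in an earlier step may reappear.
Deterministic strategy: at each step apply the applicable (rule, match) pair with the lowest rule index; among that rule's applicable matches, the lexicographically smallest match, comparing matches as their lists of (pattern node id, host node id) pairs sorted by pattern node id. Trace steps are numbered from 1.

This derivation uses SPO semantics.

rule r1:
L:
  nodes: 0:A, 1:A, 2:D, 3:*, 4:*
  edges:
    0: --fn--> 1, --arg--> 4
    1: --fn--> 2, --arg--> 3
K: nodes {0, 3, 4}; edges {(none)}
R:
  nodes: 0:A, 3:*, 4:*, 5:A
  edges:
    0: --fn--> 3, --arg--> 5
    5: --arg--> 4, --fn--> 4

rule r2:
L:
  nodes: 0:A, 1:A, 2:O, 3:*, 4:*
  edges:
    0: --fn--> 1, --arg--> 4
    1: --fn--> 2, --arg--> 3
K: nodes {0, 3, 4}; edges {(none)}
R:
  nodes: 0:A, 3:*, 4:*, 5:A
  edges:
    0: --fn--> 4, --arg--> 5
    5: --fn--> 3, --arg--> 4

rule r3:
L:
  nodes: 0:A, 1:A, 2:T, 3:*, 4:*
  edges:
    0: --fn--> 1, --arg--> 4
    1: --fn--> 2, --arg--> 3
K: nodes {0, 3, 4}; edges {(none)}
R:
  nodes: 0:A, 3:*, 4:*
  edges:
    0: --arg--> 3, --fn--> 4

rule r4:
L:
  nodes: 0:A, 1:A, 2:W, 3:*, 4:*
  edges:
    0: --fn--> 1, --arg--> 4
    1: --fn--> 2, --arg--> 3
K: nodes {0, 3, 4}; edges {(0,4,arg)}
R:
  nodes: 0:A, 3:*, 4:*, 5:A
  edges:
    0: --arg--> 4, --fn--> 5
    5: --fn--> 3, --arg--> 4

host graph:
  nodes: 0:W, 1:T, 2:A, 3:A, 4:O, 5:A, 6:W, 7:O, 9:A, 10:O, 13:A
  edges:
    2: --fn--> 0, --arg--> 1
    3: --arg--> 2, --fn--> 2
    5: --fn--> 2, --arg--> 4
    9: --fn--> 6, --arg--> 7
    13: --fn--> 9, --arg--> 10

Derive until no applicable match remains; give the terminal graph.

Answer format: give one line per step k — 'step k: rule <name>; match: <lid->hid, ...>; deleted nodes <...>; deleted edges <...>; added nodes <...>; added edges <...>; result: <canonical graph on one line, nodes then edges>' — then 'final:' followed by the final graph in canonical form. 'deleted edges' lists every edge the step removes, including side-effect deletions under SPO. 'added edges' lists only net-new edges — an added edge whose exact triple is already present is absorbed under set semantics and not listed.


step 1: rule r4; match: 0->5, 1->2, 2->0, 3->1, 4->4; deleted nodes 0, 2; deleted edges (2,0,fn); (2,1,arg); (3,2,arg); (3,2,fn); (5,2,fn); added nodes 14; added edges (5,14,fn); (14,1,fn); (14,4,arg); result: nodes: 1:T, 3:A, 4:O, 5:A, 6:W, 7:O, 9:A, 10:O, 13:A, 14:A edges: (5,4,arg); (5,14,fn); (9,6,fn); (9,7,arg); (13,9,fn); (13,10,arg); (14,1,fn); (14,4,arg)
step 2: rule r4; match: 0->13, 1->9, 2->6, 3->7, 4->10; deleted nodes 6, 9; deleted edges (9,6,fn); (9,7,arg); (13,9,fn); added nodes 15; added edges (13,15,fn); (15,7,fn); (15,10,arg); result: nodes: 1:T, 3:A, 4:O, 5:A, 7:O, 10:O, 13:A, 14:A, 15:A edges: (5,4,arg); (5,14,fn); (13,10,arg); (13,15,fn); (14,1,fn); (14,4,arg); (15,7,fn); (15,10,arg)
final:
nodes: 1:T, 3:A, 4:O, 5:A, 7:O, 10:O, 13:A, 14:A, 15:A
edges: (5,4,arg); (5,14,fn); (13,10,arg); (13,15,fn); (14,1,fn); (14,4,arg); (15,7,fn); (15,10,arg)


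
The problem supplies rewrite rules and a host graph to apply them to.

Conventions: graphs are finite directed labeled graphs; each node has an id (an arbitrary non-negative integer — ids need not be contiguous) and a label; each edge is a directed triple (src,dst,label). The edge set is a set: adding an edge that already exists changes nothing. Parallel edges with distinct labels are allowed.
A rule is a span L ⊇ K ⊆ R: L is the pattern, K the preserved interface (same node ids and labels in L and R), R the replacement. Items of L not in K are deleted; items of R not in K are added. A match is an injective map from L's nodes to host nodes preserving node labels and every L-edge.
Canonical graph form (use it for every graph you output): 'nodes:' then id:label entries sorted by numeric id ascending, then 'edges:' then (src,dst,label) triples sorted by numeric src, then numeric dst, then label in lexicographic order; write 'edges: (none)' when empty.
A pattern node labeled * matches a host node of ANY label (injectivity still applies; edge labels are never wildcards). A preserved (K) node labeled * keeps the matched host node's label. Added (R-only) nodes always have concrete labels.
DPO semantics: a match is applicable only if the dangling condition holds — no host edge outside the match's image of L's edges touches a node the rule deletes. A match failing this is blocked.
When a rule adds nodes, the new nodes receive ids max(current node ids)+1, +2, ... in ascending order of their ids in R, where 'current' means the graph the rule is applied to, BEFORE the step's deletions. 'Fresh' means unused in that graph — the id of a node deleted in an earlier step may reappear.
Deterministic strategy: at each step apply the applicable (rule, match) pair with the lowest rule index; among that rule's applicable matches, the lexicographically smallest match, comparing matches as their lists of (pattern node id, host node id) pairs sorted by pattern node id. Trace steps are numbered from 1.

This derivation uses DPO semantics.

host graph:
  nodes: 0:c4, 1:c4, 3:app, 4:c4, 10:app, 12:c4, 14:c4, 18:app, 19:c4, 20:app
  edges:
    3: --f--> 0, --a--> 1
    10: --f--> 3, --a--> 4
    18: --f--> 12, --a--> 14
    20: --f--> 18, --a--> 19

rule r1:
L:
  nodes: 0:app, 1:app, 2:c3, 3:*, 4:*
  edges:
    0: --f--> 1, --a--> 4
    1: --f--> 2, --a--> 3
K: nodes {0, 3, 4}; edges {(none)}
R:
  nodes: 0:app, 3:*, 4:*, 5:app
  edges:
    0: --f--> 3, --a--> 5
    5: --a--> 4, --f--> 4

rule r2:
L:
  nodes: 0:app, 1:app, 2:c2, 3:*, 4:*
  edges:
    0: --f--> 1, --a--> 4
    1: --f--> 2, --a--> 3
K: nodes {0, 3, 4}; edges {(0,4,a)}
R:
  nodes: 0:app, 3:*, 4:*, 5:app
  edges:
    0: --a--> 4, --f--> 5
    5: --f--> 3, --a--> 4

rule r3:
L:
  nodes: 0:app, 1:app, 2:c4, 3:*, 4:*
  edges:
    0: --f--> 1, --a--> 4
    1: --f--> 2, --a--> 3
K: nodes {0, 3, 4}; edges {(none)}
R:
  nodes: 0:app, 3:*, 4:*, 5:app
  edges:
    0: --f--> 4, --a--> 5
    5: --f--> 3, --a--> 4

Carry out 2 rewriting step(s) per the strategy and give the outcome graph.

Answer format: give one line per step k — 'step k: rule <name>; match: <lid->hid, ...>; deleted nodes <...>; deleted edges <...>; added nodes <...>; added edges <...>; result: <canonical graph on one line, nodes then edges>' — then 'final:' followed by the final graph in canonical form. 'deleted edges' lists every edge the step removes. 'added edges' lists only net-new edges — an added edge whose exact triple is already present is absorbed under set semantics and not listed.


step 1: rule r3; match: 0->10, 1->3, 2->0, 3->1, 4->4; deleted nodes 0, 3; deleted edges (3,0,f); (3,1,a); (10,3,f); (10,4,a); added nodes 21; added edges (10,4,f); (10,21,a); (21,1,f); (21,4,a); result: nodes: 1:c4, 4:c4, 10:app, 12:c4, 14:c4, 18:app, 19:c4, 20:app, 21:app edges: (10,4,f); (10,21,a); (18,12,f); (18,14,a); (20,18,f); (20,19,a); (21,1,f); (21,4,a)
step 2: rule r3; match: 0->20, 1->18, 2->12, 3->14, 4->19; deleted nodes 12, 18; deleted edges (18,12,f); (18,14,a); (20,18,f); (20,19,a); added nodes 22; added edges (20,19,f); (20,22,a); (22,14,f); (22,19,a); result: nodes: 1:c4, 4:c4, 10:app, 14:c4, 19:c4, 20:app, 21:app, 22:app edges: (10,4,f); (10,21,a); (20,19,f); (20,22,a); (21,1,f); (21,4,a); (22,14,f); (22,19,a)
final:
nodes: 1:c4, 4:c4, 10:app, 14:c4, 19:c4, 20:app, 21:app, 22:app
edges: (10,4,f); (10,21,a); (20,19,f); (20,22,a); (21,1,f); (21,4,a); (22,14,f); (22,19,a)


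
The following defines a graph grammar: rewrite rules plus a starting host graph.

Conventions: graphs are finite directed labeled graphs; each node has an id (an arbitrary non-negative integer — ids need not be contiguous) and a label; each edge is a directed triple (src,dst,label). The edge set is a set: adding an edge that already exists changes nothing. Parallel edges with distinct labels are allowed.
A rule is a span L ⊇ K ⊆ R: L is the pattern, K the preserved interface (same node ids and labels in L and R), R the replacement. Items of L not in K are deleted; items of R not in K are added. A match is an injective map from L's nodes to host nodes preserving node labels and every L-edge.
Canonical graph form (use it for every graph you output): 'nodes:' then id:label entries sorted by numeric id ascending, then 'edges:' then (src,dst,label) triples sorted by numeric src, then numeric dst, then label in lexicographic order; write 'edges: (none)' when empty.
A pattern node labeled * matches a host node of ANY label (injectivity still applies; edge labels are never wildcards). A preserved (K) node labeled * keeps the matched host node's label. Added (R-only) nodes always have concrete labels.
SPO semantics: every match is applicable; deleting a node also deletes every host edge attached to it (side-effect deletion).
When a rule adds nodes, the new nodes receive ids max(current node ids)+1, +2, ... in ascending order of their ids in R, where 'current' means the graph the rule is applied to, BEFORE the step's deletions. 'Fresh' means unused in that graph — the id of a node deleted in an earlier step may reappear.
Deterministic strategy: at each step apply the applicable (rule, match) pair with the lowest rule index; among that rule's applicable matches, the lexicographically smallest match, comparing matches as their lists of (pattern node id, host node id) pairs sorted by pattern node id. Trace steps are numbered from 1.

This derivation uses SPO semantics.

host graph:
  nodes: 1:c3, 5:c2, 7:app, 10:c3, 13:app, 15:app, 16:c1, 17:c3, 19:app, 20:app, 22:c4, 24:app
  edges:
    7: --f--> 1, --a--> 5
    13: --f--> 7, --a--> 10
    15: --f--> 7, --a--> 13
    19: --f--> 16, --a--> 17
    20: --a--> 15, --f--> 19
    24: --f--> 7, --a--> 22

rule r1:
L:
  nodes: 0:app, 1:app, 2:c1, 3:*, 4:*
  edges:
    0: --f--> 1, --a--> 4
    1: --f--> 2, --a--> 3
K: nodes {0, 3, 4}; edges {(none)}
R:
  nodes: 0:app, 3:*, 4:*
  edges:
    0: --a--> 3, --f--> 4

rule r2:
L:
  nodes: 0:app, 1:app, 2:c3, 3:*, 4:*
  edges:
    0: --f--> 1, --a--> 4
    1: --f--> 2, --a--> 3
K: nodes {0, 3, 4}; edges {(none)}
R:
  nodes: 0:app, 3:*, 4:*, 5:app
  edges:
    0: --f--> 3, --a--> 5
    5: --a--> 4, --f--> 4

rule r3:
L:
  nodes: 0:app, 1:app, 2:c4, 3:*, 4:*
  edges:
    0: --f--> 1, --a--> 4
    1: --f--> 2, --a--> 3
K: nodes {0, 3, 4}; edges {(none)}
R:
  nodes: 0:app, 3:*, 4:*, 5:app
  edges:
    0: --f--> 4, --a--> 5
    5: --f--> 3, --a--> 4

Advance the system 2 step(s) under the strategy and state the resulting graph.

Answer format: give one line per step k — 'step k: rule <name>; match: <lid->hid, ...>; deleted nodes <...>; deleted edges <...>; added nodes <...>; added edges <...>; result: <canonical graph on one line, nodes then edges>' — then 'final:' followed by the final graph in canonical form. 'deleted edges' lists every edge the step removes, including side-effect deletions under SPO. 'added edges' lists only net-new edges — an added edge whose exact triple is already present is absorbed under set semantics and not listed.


step 1: rule r1; match: 0->20, 1->19, 2->16, 3->17, 4->15; deleted nodes 16, 19; deleted edges (19,16,f); (19,17,a); (20,15,a); (20,19,f); added nodes (none); added edges (20,15,f); (20,17,a); result: nodes: 1:c3, 5:c2, 7:app, 10:c3, 13:app, 15:app, 17:c3, 20:app, 22:c4, 24:app edges: (7,1,f); (7,5,a); (13,7,f); (13,10,a); (15,7,f); (15,13,a); (20,15,f); (20,17,a); (24,7,f); (24,22,a)
step 2: rule r2; match: 0->13, 1->7, 2->1, 3->5, 4->10; deleted nodes 1, 7; deleted edges (7,1,f); (7,5,a); (13,7,f); (13,10,a); (15,7,f); (24,7,f); added nodes 25; added edges (13,5,f); (13,25,a); (25,10,a); (25,10,f); result: nodes: 5:c2, 10:c3, 13:app, 15:app, 17:c3, 20:app, 22:c4, 24:app, 25:app edges: (13,5,f); (13,25,a); (15,13,a); (20,15,f); (20,17,a); (24,22,a); (25,10,a); (25,10,f)
final:
nodes: 5:c2, 10:c3, 13:app, 15:app, 17:c3, 20:app, 22:c4, 24:app, 25:app
edges: (13,5,f); (13,25,a); (15,13,a); (20,15,f); (20,17,a); (24,22,a); (25,10,a); (25,10,f)


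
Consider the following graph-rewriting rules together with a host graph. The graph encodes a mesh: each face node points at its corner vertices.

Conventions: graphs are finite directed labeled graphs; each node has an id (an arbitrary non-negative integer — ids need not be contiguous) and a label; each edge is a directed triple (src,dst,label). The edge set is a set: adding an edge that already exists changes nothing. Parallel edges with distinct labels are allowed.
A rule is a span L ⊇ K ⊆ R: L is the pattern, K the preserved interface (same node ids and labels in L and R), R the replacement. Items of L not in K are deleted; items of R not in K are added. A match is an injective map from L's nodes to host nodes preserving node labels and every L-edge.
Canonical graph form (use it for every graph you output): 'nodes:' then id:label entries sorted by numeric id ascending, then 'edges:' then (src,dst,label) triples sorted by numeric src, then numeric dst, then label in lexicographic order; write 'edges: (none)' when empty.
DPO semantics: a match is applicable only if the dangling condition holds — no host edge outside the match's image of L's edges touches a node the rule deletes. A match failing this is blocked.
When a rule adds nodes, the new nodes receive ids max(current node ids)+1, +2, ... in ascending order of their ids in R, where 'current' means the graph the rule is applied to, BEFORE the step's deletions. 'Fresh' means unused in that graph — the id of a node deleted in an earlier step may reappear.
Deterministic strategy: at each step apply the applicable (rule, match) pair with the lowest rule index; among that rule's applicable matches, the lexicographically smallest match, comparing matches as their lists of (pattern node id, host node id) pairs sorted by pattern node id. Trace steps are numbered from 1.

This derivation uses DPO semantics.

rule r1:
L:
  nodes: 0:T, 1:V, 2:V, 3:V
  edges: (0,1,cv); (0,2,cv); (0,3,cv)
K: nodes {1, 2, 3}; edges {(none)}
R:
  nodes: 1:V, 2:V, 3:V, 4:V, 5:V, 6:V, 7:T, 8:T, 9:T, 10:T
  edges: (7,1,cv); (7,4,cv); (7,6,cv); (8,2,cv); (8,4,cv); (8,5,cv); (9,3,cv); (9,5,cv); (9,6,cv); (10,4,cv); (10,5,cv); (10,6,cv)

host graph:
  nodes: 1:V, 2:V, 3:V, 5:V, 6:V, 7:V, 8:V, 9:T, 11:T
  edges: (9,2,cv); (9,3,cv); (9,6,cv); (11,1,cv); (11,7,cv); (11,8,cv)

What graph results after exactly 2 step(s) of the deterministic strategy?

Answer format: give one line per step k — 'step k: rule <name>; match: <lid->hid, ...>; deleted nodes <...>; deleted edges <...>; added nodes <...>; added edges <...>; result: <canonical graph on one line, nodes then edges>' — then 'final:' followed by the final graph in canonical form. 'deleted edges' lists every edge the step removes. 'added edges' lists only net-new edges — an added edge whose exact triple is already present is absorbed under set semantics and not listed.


step 1: rule r1; match: 0->9, 1->2, 2->3, 3->6; deleted nodes 9; deleted edges (9,2,cv); (9,3,cv); (9,6,cv); added nodes 12, 13, 14, 15, 16, 17, 18; added edges (15,2,cv); (15,12,cv); (15,14,cv); (16,3,cv); (16,12,cv); (16,13,cv); (17,6,cv); (17,13,cv); (17,14,cv); (18,12,cv); (18,13,cv); (18,14,cv); result: nodes: 1:V, 2:V, 3:V, 5:V, 6:V, 7:V, 8:V, 11:T, 12:V, 13:V, 14:V, 15:T, 16:T, 17:T, 18:T edges: (11,1,cv); (11,7,cv); (11,8,cv); (15,2,cv); (15,12,cv); (15,14,cv); (16,3,cv); (16,12,cv); (16,13,cv); (17,6,cv); (17,13,cv); (17,14,cv); (18,12,cv); (18,13,cv); (18,14,cv)
step 2: rule r1; match: 0->11, 1->1, 2->7, 3->8; deleted nodes 11; deleted edges (11,1,cv); (11,7,cv); (11,8,cv); added nodes 19, 20, 21, 22, 23, 24, 25; added edges (22,1,cv); (22,19,cv); (22,21,cv); (23,7,cv); (23,19,cv); (23,20,cv); (24,8,cv); (24,20,cv); (24,21,cv); (25,19,cv); (25,20,cv); (25,21,cv); result: nodes: 1:V, 2:V, 3:V, 5:V, 6:V, 7:V, 8:V, 12:V, 13:V, 14:V, 15:T, 16:T, 17:T, 18:T, 19:V, 20:V, 21:V, 22:T, 23:T, 24:T, 25:T edges: (15,2,cv); (15,12,cv); (15,14,cv); (16,3,cv); (16,12,cv); (16,13,cv); (17,6,cv); (17,13,cv); (17,14,cv); (18,12,cv); (18,13,cv); (18,14,cv); (22,1,cv); (22,19,cv); (22,21,cv); (23,7,cv); (23,19,cv); (23,20,cv); (24,8,cv); (24,20,cv); (24,21,cv); (25,19,cv); (25,20,cv); (25,21,cv)
final:
nodes: 1:V, 2:V, 3:V, 5:V, 6:V, 7:V, 8:V, 12:V, 13:V, 14:V, 15:T, 16:T, 17:T, 18:T, 19:V, 20:V, 21:V, 22:T, 23:T, 24:T, 25:T
edges: (15,2,cv); (15,12,cv); (15,14,cv); (16,3,cv); (16,12,cv); (16,13,cv); (17,6,cv); (17,13,cv); (17,14,cv); (18,12,cv); (18,13,cv); (18,14,cv); (22,1,cv); (22,19,cv); (22,21,cv); (23,7,cv); (23,19,cv); (23,20,cv); (24,8,cv); (24,20,cv); (24,21,cv); (25,19,cv); (25,20,cv); (25,21,cv)
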